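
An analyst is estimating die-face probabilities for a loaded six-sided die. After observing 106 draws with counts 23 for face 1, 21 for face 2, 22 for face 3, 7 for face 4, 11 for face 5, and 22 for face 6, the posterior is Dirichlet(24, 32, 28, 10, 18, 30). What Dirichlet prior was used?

Dirichlet(1, 11, 6, 3, 7, 8)

For a Dirichlet(α) prior with multinomial counts c, the posterior is Dirichlet(α + c) componentwise.
Subtract each count from the matching posterior parameter: 24−23=1, 32−21=11, 28−22=6, 10−7=3, 18−11=7, 30−22=8.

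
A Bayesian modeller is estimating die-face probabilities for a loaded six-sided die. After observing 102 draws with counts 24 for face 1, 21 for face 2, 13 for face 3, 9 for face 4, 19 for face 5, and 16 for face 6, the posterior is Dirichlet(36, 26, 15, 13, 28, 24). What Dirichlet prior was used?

Dirichlet(12, 5, 2, 4, 9, 8)

For a Dirichlet(α) prior with multinomial counts c, the posterior is Dirichlet(α + c) componentwise.
Subtract each count from the matching posterior parameter: 36−24=12, 26−21=5, 15−13=2, 13−9=4, 28−19=9, 24−16=8.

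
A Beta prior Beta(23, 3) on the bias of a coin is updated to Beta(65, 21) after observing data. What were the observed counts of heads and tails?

42 heads and 18 tails

Under Beta–binomial conjugacy the posterior parameters are (a+s, b+f).
So s = 65 − 23 = 42 and f = 21 − 3 = 18.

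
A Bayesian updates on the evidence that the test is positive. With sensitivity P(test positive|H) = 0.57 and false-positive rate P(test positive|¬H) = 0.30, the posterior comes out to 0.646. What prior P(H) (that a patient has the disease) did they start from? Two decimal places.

Bayes' rule in odds form gives O(H|E) = O(H)·[P(E|H)/P(E|¬H)], hence O(H) = O(H|E)/LR.
Posterior odds = 0.646/(1−0.646) = 1.8249. LR = 0.57/0.30 = 1.9000.
Prior odds = 1.8249/1.9000 = 0.9605, so P(H) = 0.9605/(1+0.9605) ≈ 0.49.

P(H) = 0.49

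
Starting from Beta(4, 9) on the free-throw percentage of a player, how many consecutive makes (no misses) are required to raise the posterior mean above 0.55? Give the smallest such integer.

After k makes and 0 misses the posterior is Beta(4+k, 9), with mean (4+k)/(4+9+k).
Set (4+k)/(13+k) > 0.55 and solve: k > (0.55·13 − 4)/(1 − 0.55) = 7.000.
The smallest integer exceeding 7.000 is 8.

k = 8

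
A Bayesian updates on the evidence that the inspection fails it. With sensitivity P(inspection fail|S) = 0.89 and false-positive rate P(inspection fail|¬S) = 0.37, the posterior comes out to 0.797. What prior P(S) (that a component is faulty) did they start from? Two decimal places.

P(S) = 0.62

Bayes' rule in odds form gives O(S|E) = O(S)·[P(E|S)/P(E|¬S)], hence O(S) = O(S|E)/LR.
Posterior odds = 0.797/(1−0.797) = 3.9261. LR = 0.89/0.37 = 2.4054.
Prior odds = 3.9261/2.4054 = 1.6322, so P(S) = 1.6322/(1+1.6322) ≈ 0.62.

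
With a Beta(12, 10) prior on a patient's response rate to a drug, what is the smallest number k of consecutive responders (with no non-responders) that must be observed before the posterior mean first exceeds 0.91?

k = 90

After k responders and 0 non-responders the posterior is Beta(12+k, 10), with mean (12+k)/(12+10+k).
Set (12+k)/(22+k) > 0.91 and solve: k > (0.91·22 − 12)/(1 − 0.91) = 89.111.
The smallest integer exceeding 89.111 is 90.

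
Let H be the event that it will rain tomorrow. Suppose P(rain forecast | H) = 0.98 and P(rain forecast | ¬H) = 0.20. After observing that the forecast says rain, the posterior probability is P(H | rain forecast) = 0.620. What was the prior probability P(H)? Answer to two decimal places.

In odds form, posterior odds = prior odds × likelihood ratio, so prior odds = posterior odds ÷ LR.
Posterior odds = 0.620/(1−0.620) = 1.6316. LR = 0.98/0.20 = 4.9000.
Prior odds = 1.6316/4.9000 = 0.3330, so P(H) = 0.3330/(1+0.3330) ≈ 0.25.

P(H) = 0.25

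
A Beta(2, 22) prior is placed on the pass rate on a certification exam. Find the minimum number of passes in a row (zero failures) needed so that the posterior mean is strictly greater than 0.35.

After k passes and 0 failures the posterior is Beta(2+k, 22), with mean (2+k)/(2+22+k).
Set (2+k)/(24+k) > 0.35 and solve: k > (0.35·24 − 2)/(1 − 0.35) = 9.846.
The smallest integer exceeding 9.846 is 10.

k = 10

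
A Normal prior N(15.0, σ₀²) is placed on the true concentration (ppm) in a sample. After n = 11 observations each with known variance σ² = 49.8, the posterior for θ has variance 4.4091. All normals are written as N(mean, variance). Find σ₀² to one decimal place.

Posterior precision equals prior precision plus data precision: 1/σ_n² = 1/σ₀² + n/σ².
So 1/σ₀² = 1/4.4091 − 11/49.8 = 0.226804 − 0.220884 = 0.005920.
Hence σ₀² = 1/0.005920 ≈ 168.9.

σ₀² = 168.9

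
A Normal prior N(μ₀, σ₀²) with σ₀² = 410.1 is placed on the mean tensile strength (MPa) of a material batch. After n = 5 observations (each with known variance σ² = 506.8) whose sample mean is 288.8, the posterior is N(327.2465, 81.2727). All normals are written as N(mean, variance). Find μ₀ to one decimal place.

μ₀ = 482.8

With known observation variance, the Normal–Normal posterior has precision τ_n = τ₀ + n/σ² and mean μ_n = (τ₀μ₀ + (n/σ²)x̄)/τ_n.
Here τ₀ = 1/410.1 = 0.002438 and τ_data = 5/506.8 = 0.009866, so τ_n = 0.012304.
Rearranging for μ₀: μ₀ = (μ_n·τ_n − τ_data·x̄)/τ₀ = (327.2465·0.012304 − 0.009866·288.8) / 0.002438 = 1.177140/0.002438 ≈ 482.8.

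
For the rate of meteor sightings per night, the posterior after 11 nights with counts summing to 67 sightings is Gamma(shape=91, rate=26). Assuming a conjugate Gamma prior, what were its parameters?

A Gamma(α, β) prior (rate parametrization) on a Poisson rate with n observations summing to S gives posterior Gamma(α+S, β+n).
So α = 91 − 67 = 24 and β = 26 − 11 = 15.

Gamma(shape=24, rate=15)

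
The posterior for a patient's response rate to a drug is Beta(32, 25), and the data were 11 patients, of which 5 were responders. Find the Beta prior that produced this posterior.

Beta is conjugate to the binomial likelihood: posterior = Beta(a+s, b+f).
So a = 32 − 5 = 27 and b = 25 − 6 = 19.

Beta(27, 19)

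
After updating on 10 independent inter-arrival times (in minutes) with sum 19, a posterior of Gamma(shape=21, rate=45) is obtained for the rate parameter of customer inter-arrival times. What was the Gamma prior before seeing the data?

Gamma–exponential conjugacy: posterior shape = α + n, posterior rate = β + Σtᵢ.
So α = 21 − 10 = 11 and β = 45 − 19 = 26.

Gamma(shape=11, rate=26)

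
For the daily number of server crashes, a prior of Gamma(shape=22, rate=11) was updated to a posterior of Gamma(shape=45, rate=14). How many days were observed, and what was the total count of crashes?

n = 3 days with total 23 crashes

Gamma–Poisson conjugacy: posterior shape = α + Σxᵢ, posterior rate = β + n.
Matching: Σxᵢ = 45 − 22 = 23 and n = 14 − 11 = 3.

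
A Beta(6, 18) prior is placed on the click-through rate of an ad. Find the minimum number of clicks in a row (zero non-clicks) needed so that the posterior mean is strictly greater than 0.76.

k = 52

After k clicks and 0 non-clicks the posterior is Beta(6+k, 18), with mean (6+k)/(6+18+k).
Set (6+k)/(24+k) > 0.76 and solve: k > (0.76·24 − 6)/(1 − 0.76) = 51.000.
The smallest integer exceeding 51.000 is 52, and checking k=52: (58)/(76) = 0.7632 > 0.76.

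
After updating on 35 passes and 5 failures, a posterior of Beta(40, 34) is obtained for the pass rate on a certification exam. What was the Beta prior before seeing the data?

Beta(5, 29)

A Beta(a, b) prior with s successes and f failures in binomial data gives a Beta(a+s, b+f) posterior.
Subtract the data counts: 40−35=5, 34−5=29.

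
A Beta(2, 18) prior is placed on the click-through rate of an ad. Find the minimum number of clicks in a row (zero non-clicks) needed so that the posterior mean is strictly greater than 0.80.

k = 71

After k clicks and 0 non-clicks the posterior is Beta(2+k, 18), with mean (2+k)/(2+18+k).
Set (2+k)/(20+k) > 0.80 and solve: k > (0.80·20 − 2)/(1 − 0.80) = 70.000.
The smallest integer exceeding 70.000 is 71, and checking k=71: (73)/(91) = 0.8022 > 0.80.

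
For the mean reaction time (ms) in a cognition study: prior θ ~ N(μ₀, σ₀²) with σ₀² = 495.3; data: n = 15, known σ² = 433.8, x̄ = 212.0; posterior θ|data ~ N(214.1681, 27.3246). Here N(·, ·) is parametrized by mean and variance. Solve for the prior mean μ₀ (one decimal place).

μ₀ = 251.3

The posterior mean is a precision-weighted average: μ_n = (τ₀μ₀ + τ_data·x̄)/(τ₀+τ_data), with τ₀=1/σ₀² and τ_data=n/σ².
Here τ₀ = 1/495.3 = 0.002019 and τ_data = 15/433.8 = 0.034578, so τ_n = 0.036597.
Rearranging for μ₀: μ₀ = (μ_n·τ_n − τ_data·x̄)/τ₀ = (214.1681·0.036597 − 0.034578·212.0) / 0.002019 = 0.507374/0.002019 ≈ 251.3.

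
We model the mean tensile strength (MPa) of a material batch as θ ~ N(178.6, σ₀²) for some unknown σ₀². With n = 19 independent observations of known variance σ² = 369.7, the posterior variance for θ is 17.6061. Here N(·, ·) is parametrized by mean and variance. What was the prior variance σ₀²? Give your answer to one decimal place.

Posterior precision equals prior precision plus data precision: 1/σ_n² = 1/σ₀² + n/σ².
So 1/σ₀² = 1/17.6061 − 19/369.7 = 0.056798 − 0.051393 = 0.005405.
Hence σ₀² = 1/0.005405 ≈ 185.0.

σ₀² = 185.0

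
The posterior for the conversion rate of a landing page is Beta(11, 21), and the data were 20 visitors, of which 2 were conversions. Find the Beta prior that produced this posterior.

Beta is conjugate to the binomial likelihood: posterior = Beta(a+s, b+f).
Subtract the data counts: 11−2=9, 21−18=3.

Beta(9, 3)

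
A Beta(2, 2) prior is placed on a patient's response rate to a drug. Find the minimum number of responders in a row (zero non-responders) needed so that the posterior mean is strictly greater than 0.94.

k = 30

After k responders and 0 non-responders the posterior is Beta(2+k, 2), with mean (2+k)/(2+2+k).
Set (2+k)/(4+k) > 0.94 and solve: k > (0.94·4 − 2)/(1 − 0.94) = 29.333.
The smallest integer exceeding 29.333 is 30, and checking k=30: (32)/(34) = 0.9412 > 0.94.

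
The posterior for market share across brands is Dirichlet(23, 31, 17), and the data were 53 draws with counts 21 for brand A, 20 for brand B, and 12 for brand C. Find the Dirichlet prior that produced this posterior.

Dirichlet(2, 11, 5)

For a Dirichlet(α) prior with multinomial counts c, the posterior is Dirichlet(α + c) componentwise.
Subtract each count from the matching posterior parameter: 23−21=2, 31−20=11, 17−12=5.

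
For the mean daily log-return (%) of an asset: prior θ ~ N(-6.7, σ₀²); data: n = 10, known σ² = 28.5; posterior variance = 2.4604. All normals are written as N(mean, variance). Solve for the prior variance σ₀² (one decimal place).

Posterior precision equals prior precision plus data precision: 1/σ_n² = 1/σ₀² + n/σ².
So 1/σ₀² = 1/2.4604 − 10/28.5 = 0.406438 − 0.350877 = 0.055561.
Hence σ₀² = 1/0.055561 ≈ 18.0.

σ₀² = 18.0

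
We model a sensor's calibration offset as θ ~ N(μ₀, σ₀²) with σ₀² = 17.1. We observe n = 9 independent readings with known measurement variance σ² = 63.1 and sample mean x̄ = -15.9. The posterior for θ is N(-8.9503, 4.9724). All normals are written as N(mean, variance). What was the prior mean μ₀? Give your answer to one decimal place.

The posterior mean is a precision-weighted average: μ_n = (τ₀μ₀ + τ_data·x̄)/(τ₀+τ_data), with τ₀=1/σ₀² and τ_data=n/σ².
Here τ₀ = 1/17.1 = 0.058480 and τ_data = 9/63.1 = 0.142631, so τ_n = 0.201111.
Rearranging for μ₀: μ₀ = (μ_n·τ_n − τ_data·x̄)/τ₀ = (-8.9503·0.201111 − 0.142631·-15.9) / 0.058480 = 0.467829/0.058480 ≈ 8.0.

μ₀ = 8.0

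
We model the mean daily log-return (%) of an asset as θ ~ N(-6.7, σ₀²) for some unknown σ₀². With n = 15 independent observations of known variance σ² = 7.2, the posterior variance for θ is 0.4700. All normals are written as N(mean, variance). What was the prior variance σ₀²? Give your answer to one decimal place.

σ₀² = 22.6

Posterior precision equals prior precision plus data precision: 1/σ_n² = 1/σ₀² + n/σ².
So 1/σ₀² = 1/0.4700 − 15/7.2 = 2.127660 − 2.083333 = 0.044327.
Hence σ₀² = 1/0.044327 ≈ 22.6.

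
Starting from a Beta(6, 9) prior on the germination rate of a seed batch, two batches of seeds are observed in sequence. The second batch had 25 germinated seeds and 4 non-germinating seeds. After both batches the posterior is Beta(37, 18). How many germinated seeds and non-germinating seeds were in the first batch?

6 germinated seeds and 5 non-germinating seeds

Because Beta–binomial updating is additive in the counts, the combined data contributed (α_post−α_prior, β_post−β_prior) successes and failures.
Total across both batches: 37−6=31 germinated seeds, 18−9=9 non-germinating seeds.
Subtract the second batch: 31−25=6 germinated seeds and 9−4=5 non-germinating seeds.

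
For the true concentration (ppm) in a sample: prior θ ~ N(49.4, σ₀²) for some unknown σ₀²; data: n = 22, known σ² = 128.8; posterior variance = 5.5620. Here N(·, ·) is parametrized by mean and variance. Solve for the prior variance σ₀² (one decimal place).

For the Normal–Normal model with known σ², precisions add: τ_n = τ₀ + n/σ².
So 1/σ₀² = 1/5.5620 − 22/128.8 = 0.179791 − 0.170807 = 0.008984.
Hence σ₀² = 1/0.008984 ≈ 111.3.

σ₀² = 111.3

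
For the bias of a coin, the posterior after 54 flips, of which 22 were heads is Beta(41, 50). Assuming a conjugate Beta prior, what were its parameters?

A Beta(a, b) prior with s successes and f failures in binomial data gives a Beta(a+s, b+f) posterior.
So a = 41 − 22 = 19 and b = 50 − 32 = 18.

Beta(19, 18)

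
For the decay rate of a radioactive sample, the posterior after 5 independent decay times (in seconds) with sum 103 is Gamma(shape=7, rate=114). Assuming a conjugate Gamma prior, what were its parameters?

Gamma(shape=2, rate=11)

Gamma–exponential conjugacy: posterior shape = α + n, posterior rate = β + Σtᵢ.
So α = 7 − 5 = 2 and β = 114 − 103 = 11.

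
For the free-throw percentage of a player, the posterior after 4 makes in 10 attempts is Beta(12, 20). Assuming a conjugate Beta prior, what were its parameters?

Beta(8, 14)

A Beta(a, b) prior with s successes and f failures in binomial data gives a Beta(a+s, b+f) posterior.
So a = 12 − 4 = 8 and b = 20 − 6 = 14.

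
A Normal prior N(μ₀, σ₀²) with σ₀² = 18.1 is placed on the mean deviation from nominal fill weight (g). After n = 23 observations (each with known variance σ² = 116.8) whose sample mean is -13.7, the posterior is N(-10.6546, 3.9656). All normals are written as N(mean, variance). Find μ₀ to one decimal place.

μ₀ = 0.2

The posterior mean is a precision-weighted average: μ_n = (τ₀μ₀ + τ_data·x̄)/(τ₀+τ_data), with τ₀=1/σ₀² and τ_data=n/σ².
Here τ₀ = 1/18.1 = 0.055249 and τ_data = 23/116.8 = 0.196918, so τ_n = 0.252167.
Rearranging for μ₀: μ₀ = (μ_n·τ_n − τ_data·x̄)/τ₀ = (-10.6546·0.252167 − 0.196918·-13.7) / 0.055249 = 0.011038/0.055249 ≈ 0.2.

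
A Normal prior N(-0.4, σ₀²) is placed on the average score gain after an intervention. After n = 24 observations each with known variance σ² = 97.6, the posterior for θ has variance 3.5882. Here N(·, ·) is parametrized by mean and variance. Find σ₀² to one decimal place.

For the Normal–Normal model with known σ², precisions add: τ_n = τ₀ + n/σ².
So 1/σ₀² = 1/3.5882 − 24/97.6 = 0.278691 − 0.245902 = 0.032789.
Hence σ₀² = 1/0.032789 ≈ 30.5.

σ₀² = 30.5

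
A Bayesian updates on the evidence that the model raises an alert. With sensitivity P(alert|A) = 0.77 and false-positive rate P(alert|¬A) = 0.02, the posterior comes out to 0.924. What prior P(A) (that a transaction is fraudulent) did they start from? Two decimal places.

P(A) = 0.24

In odds form, posterior odds = prior odds × likelihood ratio, so prior odds = posterior odds ÷ LR.
Posterior odds = 0.924/(1−0.924) = 12.1579. LR = 0.77/0.02 = 38.5000.
Prior odds = 12.1579/38.5000 = 0.3158, so P(A) = 0.3158/(1+0.3158) ≈ 0.24.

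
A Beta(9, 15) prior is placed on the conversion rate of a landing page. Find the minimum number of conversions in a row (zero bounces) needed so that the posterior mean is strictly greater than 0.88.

k = 102

After k conversions and 0 bounces the posterior is Beta(9+k, 15), with mean (9+k)/(9+15+k).
Set (9+k)/(24+k) > 0.88 and solve: k > (0.88·24 − 9)/(1 − 0.88) = 101.000.
The smallest integer exceeding 101.000 is 102, and checking k=102: (111)/(126) = 0.8810 > 0.88.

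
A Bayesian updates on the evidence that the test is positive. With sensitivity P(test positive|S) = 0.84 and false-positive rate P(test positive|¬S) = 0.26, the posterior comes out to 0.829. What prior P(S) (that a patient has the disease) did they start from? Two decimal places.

P(S) = 0.60

In odds form, posterior odds = prior odds × likelihood ratio, so prior odds = posterior odds ÷ LR.
Posterior odds = 0.829/(1−0.829) = 4.8480. LR = 0.84/0.26 = 3.2308.
Prior odds = 4.8480/3.2308 = 1.5006, so P(S) = 1.5006/(1+1.5006) ≈ 0.60.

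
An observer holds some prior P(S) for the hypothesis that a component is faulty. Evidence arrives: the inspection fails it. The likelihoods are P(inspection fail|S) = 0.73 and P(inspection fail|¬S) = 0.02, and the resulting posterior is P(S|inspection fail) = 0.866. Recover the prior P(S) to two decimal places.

Bayes' rule in odds form gives O(S|E) = O(S)·[P(E|S)/P(E|¬S)], hence O(S) = O(S|E)/LR.
Posterior odds = 0.866/(1−0.866) = 6.4627. LR = 0.73/0.02 = 36.5000.
Prior odds = 6.4627/36.5000 = 0.1771, so P(S) = 0.1771/(1+0.1771) ≈ 0.15.

P(S) = 0.15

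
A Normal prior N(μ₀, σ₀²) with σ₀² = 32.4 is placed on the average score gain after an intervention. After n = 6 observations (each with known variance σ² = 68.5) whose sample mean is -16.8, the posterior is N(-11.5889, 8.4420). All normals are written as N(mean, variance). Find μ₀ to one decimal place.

μ₀ = 3.2

The posterior mean is a precision-weighted average: μ_n = (τ₀μ₀ + τ_data·x̄)/(τ₀+τ_data), with τ₀=1/σ₀² and τ_data=n/σ².
Here τ₀ = 1/32.4 = 0.030864 and τ_data = 6/68.5 = 0.087591, so τ_n = 0.118455.
Rearranging for μ₀: μ₀ = (μ_n·τ_n − τ_data·x̄)/τ₀ = (-11.5889·0.118455 − 0.087591·-16.8) / 0.030864 = 0.098766/0.030864 ≈ 3.2.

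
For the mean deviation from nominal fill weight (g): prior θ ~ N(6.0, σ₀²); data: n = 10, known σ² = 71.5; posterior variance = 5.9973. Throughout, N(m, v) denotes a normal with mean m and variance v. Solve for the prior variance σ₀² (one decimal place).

Posterior precision equals prior precision plus data precision: 1/σ_n² = 1/σ₀² + n/σ².
So 1/σ₀² = 1/5.9973 − 10/71.5 = 0.166742 − 0.139860 = 0.026882.
Hence σ₀² = 1/0.026882 ≈ 37.2.

σ₀² = 37.2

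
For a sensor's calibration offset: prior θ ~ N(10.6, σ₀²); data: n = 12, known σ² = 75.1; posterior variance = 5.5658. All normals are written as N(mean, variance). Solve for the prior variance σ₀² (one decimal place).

σ₀² = 50.3

For the Normal–Normal model with known σ², precisions add: τ_n = τ₀ + n/σ².
So 1/σ₀² = 1/5.5658 − 12/75.1 = 0.179669 − 0.159787 = 0.019882.
Hence σ₀² = 1/0.019882 ≈ 50.3.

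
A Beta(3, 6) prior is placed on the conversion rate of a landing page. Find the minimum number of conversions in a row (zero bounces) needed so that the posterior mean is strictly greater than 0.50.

k = 4

After k conversions and 0 bounces the posterior is Beta(3+k, 6), with mean (3+k)/(3+6+k).
Set (3+k)/(9+k) > 0.50 and solve: k > (0.50·9 − 3)/(1 − 0.50) = 3.000.
The smallest integer exceeding 3.000 is 4.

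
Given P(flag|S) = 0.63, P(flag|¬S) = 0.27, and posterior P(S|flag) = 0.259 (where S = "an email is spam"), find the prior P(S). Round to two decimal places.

P(S) = 0.13

Bayes' rule in odds form gives O(S|E) = O(S)·[P(E|S)/P(E|¬S)], hence O(S) = O(S|E)/LR.
Posterior odds = 0.259/(1−0.259) = 0.3495. LR = 0.63/0.27 = 2.3333.
Prior odds = 0.3495/2.3333 = 0.1498, so P(S) = 0.1498/(1+0.1498) ≈ 0.13.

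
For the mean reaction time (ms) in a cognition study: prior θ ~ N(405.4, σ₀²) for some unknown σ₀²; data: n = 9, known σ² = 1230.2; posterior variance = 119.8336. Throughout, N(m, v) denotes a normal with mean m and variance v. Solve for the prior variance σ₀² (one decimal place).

For the Normal–Normal model with known σ², precisions add: τ_n = τ₀ + n/σ².
So 1/σ₀² = 1/119.8336 − 9/1230.2 = 0.008345 − 0.007316 = 0.001029.
Hence σ₀² = 1/0.001029 ≈ 971.8.

σ₀² = 971.8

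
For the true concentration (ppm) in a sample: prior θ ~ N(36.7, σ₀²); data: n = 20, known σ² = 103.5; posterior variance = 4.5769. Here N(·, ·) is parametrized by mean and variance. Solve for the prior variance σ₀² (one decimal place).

σ₀² = 39.6

Posterior precision equals prior precision plus data precision: 1/σ_n² = 1/σ₀² + n/σ².
So 1/σ₀² = 1/4.5769 − 20/103.5 = 0.218488 − 0.193237 = 0.025251.
Hence σ₀² = 1/0.025251 ≈ 39.6.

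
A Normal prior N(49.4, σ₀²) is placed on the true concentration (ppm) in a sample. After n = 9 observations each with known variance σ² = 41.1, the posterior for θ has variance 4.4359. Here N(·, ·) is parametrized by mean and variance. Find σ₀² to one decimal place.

σ₀² = 154.9

For the Normal–Normal model with known σ², precisions add: τ_n = τ₀ + n/σ².
So 1/σ₀² = 1/4.4359 − 9/41.1 = 0.225433 − 0.218978 = 0.006455.
Hence σ₀² = 1/0.006455 ≈ 154.9.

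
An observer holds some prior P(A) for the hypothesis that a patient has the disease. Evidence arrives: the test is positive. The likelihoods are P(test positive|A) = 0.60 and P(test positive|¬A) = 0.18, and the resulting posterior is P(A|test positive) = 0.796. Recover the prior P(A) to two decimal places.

P(A) = 0.54

In odds form, posterior odds = prior odds × likelihood ratio, so prior odds = posterior odds ÷ LR.
Posterior odds = 0.796/(1−0.796) = 3.9020. LR = 0.60/0.18 = 3.3333.
Prior odds = 3.9020/3.3333 = 1.1706, so P(A) = 1.1706/(1+1.1706) ≈ 0.54.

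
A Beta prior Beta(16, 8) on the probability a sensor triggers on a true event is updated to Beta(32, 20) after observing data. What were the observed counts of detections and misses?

16 detections and 12 misses

Beta is conjugate to the binomial likelihood: posterior = Beta(a+s, b+f).
Match parameters: s=32−16=16, f=20−8=12.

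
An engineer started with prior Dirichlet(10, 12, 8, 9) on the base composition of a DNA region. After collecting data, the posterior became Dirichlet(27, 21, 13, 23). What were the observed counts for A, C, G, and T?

For a Dirichlet(α) prior with multinomial counts c, the posterior is Dirichlet(α + c) componentwise.
Counts are posterior − prior componentwise: 27−10=17, 21−12=9, 13−8=5, 23−9=14.

counts (17, 9, 5, 14)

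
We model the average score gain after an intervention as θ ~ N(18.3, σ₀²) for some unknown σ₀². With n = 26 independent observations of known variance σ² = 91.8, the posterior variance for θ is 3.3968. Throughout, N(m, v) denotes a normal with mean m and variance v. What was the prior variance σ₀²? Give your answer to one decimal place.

Posterior precision equals prior precision plus data precision: 1/σ_n² = 1/σ₀² + n/σ².
So 1/σ₀² = 1/3.3968 − 26/91.8 = 0.294395 − 0.283224 = 0.011171.
Hence σ₀² = 1/0.011171 ≈ 89.5.

σ₀² = 89.5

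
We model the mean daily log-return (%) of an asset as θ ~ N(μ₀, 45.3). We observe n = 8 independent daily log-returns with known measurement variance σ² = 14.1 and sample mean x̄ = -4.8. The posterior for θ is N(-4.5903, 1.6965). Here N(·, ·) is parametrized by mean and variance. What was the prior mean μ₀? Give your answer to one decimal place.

μ₀ = 0.8

The posterior mean is a precision-weighted average: μ_n = (τ₀μ₀ + τ_data·x̄)/(τ₀+τ_data), with τ₀=1/σ₀² and τ_data=n/σ².
Here τ₀ = 1/45.3 = 0.022075 and τ_data = 8/14.1 = 0.567376, so τ_n = 0.589451.
Rearranging for μ₀: μ₀ = (μ_n·τ_n − τ_data·x̄)/τ₀ = (-4.5903·0.589451 − 0.567376·-4.8) / 0.022075 = 0.017648/0.022075 ≈ 0.8.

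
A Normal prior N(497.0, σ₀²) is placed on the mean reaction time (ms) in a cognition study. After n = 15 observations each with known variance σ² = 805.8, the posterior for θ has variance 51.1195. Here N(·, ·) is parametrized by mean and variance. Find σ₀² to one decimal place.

σ₀² = 1056.0

Posterior precision equals prior precision plus data precision: 1/σ_n² = 1/σ₀² + n/σ².
So 1/σ₀² = 1/51.1195 − 15/805.8 = 0.019562 − 0.018615 = 0.000947.
Hence σ₀² = 1/0.000947 ≈ 1056.0.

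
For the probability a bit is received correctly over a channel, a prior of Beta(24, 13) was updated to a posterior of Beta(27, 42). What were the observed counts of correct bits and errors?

3 correct bits and 29 errors

Under Beta–binomial conjugacy the posterior parameters are (α+s, β+f).
Match parameters: s=27−24=3, f=42−13=29.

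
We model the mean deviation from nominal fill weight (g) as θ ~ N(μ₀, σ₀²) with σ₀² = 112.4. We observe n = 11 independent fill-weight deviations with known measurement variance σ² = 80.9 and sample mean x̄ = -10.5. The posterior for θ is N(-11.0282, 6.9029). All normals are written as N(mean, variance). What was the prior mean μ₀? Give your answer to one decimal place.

The posterior mean is a precision-weighted average: μ_n = (τ₀μ₀ + τ_data·x̄)/(τ₀+τ_data), with τ₀=1/σ₀² and τ_data=n/σ².
Here τ₀ = 1/112.4 = 0.008897 and τ_data = 11/80.9 = 0.135970, so τ_n = 0.144867.
Rearranging for μ₀: μ₀ = (μ_n·τ_n − τ_data·x̄)/τ₀ = (-11.0282·0.144867 − 0.135970·-10.5) / 0.008897 = -0.169937/0.008897 ≈ -19.1.

μ₀ = -19.1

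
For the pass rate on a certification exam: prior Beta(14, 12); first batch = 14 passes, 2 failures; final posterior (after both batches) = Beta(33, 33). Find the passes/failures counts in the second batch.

5 passes and 19 failures

Because Beta–binomial updating is additive in the counts, the combined data contributed (α_post−α_prior, β_post−β_prior) successes and failures.
Total across both batches: 33−14=19 passes, 33−12=21 failures.
Subtract the first batch: 19−14=5 passes and 21−2=19 failures.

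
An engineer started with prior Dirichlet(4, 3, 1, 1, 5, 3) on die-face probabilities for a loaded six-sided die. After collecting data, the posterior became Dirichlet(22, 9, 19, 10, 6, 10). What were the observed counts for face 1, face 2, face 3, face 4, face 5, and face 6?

counts (18, 6, 18, 9, 1, 7)

For a Dirichlet(α) prior with multinomial counts c, the posterior is Dirichlet(α + c) componentwise.
Counts are posterior − prior componentwise: 22−4=18, 9−3=6, 19−1=18, 10−1=9, 6−5=1, 10−3=7.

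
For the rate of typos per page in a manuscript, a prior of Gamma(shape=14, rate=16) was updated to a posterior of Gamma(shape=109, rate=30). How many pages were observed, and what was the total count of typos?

n = 14 pages with total 95 typos

A Gamma(α, β) prior (rate parametrization) on a Poisson rate with n observations summing to S gives posterior Gamma(α+S, β+n).
Matching: Σxᵢ = 109 − 14 = 95 and n = 30 − 16 = 14.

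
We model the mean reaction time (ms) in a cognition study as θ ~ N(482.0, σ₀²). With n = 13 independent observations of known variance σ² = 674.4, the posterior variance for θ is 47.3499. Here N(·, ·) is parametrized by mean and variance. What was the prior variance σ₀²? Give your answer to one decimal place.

Posterior precision equals prior precision plus data precision: 1/σ_n² = 1/σ₀² + n/σ².
So 1/σ₀² = 1/47.3499 − 13/674.4 = 0.021119 − 0.019276 = 0.001843.
Hence σ₀² = 1/0.001843 ≈ 542.6.

σ₀² = 542.6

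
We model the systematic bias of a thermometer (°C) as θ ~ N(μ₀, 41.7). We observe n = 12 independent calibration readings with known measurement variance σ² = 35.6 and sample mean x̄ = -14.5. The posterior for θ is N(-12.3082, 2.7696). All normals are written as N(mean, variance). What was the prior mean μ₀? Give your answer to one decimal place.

μ₀ = 18.5

The posterior mean is a precision-weighted average: μ_n = (τ₀μ₀ + τ_data·x̄)/(τ₀+τ_data), with τ₀=1/σ₀² and τ_data=n/σ².
Here τ₀ = 1/41.7 = 0.023981 and τ_data = 12/35.6 = 0.337079, so τ_n = 0.361060.
Rearranging for μ₀: μ₀ = (μ_n·τ_n − τ_data·x̄)/τ₀ = (-12.3082·0.361060 − 0.337079·-14.5) / 0.023981 = 0.443647/0.023981 ≈ 18.5.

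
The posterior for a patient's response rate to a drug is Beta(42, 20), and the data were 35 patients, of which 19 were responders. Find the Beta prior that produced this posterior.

Under Beta–binomial conjugacy the posterior parameters are (α+s, β+f).
Subtract the data counts: 42−19=23, 20−16=4.

Beta(23, 4)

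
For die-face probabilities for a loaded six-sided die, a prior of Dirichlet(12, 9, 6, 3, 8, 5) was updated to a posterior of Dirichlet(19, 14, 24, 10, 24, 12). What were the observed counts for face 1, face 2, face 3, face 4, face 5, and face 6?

For a Dirichlet(α) prior with multinomial counts c, the posterior is Dirichlet(α + c) componentwise.
Counts are posterior − prior componentwise: 19−12=7, 14−9=5, 24−6=18, 10−3=7, 24−8=16, 12−5=7.

counts (7, 5, 18, 7, 16, 7)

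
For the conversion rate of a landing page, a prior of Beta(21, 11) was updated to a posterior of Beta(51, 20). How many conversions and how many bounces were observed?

Beta is conjugate to the binomial likelihood: posterior = Beta(a+s, b+f).
So s = 51 − 21 = 30 and f = 20 − 11 = 9.

30 conversions and 9 bounces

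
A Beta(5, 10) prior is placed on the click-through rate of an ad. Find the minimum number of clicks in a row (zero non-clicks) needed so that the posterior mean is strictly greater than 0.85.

After k clicks and 0 non-clicks the posterior is Beta(5+k, 10), with mean (5+k)/(5+10+k).
Set (5+k)/(15+k) > 0.85 and solve: k > (0.85·15 − 5)/(1 − 0.85) = 51.667.
The smallest integer exceeding 51.667 is 52, and checking k=52: (57)/(67) = 0.8507 > 0.85.

k = 52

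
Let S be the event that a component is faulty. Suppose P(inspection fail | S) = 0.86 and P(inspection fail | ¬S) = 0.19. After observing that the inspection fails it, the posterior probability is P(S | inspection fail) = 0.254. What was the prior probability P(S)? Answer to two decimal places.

P(S) = 0.07

Bayes' rule in odds form gives O(S|E) = O(S)·[P(E|S)/P(E|¬S)], hence O(S) = O(S|E)/LR.
Posterior odds = 0.254/(1−0.254) = 0.3405. LR = 0.86/0.19 = 4.5263.
Prior odds = 0.3405/4.5263 = 0.0752, so P(S) = 0.0752/(1+0.0752) ≈ 0.07.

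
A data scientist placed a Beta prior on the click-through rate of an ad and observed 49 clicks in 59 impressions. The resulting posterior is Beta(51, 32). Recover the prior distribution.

Beta is conjugate to the binomial likelihood: posterior = Beta(α+s, β+f).
Subtract the data counts: 51−49=2, 32−10=22.

Beta(2, 22)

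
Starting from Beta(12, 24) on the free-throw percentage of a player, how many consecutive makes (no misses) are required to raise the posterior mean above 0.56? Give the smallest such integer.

After k makes and 0 misses the posterior is Beta(12+k, 24), with mean (12+k)/(12+24+k).
Set (12+k)/(36+k) > 0.56 and solve: k > (0.56·36 − 12)/(1 − 0.56) = 18.545.
The smallest integer exceeding 18.545 is 19.

k = 19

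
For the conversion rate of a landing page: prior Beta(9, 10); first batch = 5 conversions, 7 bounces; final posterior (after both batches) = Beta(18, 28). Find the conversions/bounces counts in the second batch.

4 conversions and 11 bounces

Because Beta–binomial updating is additive in the counts, the combined data contributed (α_post−α_prior, β_post−β_prior) successes and failures.
Total across both batches: 18−9=9 conversions, 28−10=18 bounces.
Subtract the first batch: 9−5=4 conversions and 18−7=11 bounces.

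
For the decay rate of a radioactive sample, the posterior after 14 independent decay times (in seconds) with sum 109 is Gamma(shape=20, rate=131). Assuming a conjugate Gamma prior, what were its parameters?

For an exponential likelihood with a Gamma(α, β) prior on the rate, n observations with total T give posterior Gamma(α+n, β+T).
So α = 20 − 14 = 6 and β = 131 − 109 = 22.

Gamma(shape=6, rate=22)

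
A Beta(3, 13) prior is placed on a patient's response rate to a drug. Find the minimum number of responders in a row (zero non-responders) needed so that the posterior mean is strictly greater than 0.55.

k = 13

After k responders and 0 non-responders the posterior is Beta(3+k, 13), with mean (3+k)/(3+13+k).
Set (3+k)/(16+k) > 0.55 and solve: k > (0.55·16 − 3)/(1 − 0.55) = 12.889.
The smallest integer exceeding 12.889 is 13, and checking k=13: (16)/(29) = 0.5517 > 0.55.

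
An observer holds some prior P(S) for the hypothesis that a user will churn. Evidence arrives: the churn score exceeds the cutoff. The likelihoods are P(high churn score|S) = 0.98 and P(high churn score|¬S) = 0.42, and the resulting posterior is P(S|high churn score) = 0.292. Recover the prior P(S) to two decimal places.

P(S) = 0.15

Bayes' rule in odds form gives O(S|E) = O(S)·[P(E|S)/P(E|¬S)], hence O(S) = O(S|E)/LR.
Posterior odds = 0.292/(1−0.292) = 0.4124. LR = 0.98/0.42 = 2.3333.
Prior odds = 0.4124/2.3333 = 0.1767, so P(S) = 0.1767/(1+0.1767) ≈ 0.15.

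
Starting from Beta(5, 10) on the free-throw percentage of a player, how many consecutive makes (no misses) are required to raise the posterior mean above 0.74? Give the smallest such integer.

k = 24

After k makes and 0 misses the posterior is Beta(5+k, 10), with mean (5+k)/(5+10+k).
Set (5+k)/(15+k) > 0.74 and solve: k > (0.74·15 − 5)/(1 − 0.74) = 23.462.
The smallest integer exceeding 23.462 is 24.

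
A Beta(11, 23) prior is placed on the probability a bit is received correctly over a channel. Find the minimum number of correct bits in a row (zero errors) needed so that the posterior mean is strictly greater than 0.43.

k = 7

After k correct bits and 0 errors the posterior is Beta(11+k, 23), with mean (11+k)/(11+23+k).
Set (11+k)/(34+k) > 0.43 and solve: k > (0.43·34 − 11)/(1 − 0.43) = 6.351.
The smallest integer exceeding 6.351 is 7.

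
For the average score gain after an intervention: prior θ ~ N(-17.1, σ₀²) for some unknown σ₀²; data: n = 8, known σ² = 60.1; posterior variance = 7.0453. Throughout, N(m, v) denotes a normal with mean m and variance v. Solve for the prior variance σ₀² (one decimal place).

σ₀² = 113.3

For the Normal–Normal model with known σ², precisions add: τ_n = τ₀ + n/σ².
So 1/σ₀² = 1/7.0453 − 8/60.1 = 0.141939 − 0.133111 = 0.008828.
Hence σ₀² = 1/0.008828 ≈ 113.3.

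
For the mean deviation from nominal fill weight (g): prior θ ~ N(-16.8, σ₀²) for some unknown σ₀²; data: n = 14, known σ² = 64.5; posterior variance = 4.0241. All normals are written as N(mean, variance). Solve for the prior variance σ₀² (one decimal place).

σ₀² = 31.8

For the Normal–Normal model with known σ², precisions add: τ_n = τ₀ + n/σ².
So 1/σ₀² = 1/4.0241 − 14/64.5 = 0.248503 − 0.217054 = 0.031449.
Hence σ₀² = 1/0.031449 ≈ 31.8.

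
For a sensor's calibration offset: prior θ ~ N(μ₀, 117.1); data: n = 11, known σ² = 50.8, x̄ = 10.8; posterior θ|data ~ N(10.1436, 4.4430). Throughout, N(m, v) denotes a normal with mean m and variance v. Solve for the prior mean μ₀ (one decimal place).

μ₀ = -6.5

The posterior mean is a precision-weighted average: μ_n = (τ₀μ₀ + τ_data·x̄)/(τ₀+τ_data), with τ₀=1/σ₀² and τ_data=n/σ².
Here τ₀ = 1/117.1 = 0.008540 and τ_data = 11/50.8 = 0.216535, so τ_n = 0.225075.
Rearranging for μ₀: μ₀ = (μ_n·τ_n − τ_data·x̄)/τ₀ = (10.1436·0.225075 − 0.216535·10.8) / 0.008540 = -0.055507/0.008540 ≈ -6.5.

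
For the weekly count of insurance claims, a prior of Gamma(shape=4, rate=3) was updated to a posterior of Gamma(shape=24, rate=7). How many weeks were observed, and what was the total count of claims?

n = 4 weeks with total 20 claims

A Gamma(α, β) prior (rate parametrization) on a Poisson rate with n observations summing to S gives posterior Gamma(α+S, β+n).
Matching: Σxᵢ = 24 − 4 = 20 and n = 7 − 3 = 4.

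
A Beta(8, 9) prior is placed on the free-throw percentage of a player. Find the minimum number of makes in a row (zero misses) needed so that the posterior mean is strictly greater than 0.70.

After k makes and 0 misses the posterior is Beta(8+k, 9), with mean (8+k)/(8+9+k).
Set (8+k)/(17+k) > 0.70 and solve: k > (0.70·17 − 8)/(1 − 0.70) = 13.000.
The smallest integer exceeding 13.000 is 14.

k = 14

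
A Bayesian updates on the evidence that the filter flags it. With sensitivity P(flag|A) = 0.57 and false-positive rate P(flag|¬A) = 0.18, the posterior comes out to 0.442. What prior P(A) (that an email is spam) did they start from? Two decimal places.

In odds form, posterior odds = prior odds × likelihood ratio, so prior odds = posterior odds ÷ LR.
Posterior odds = 0.442/(1−0.442) = 0.7921. LR = 0.57/0.18 = 3.1667.
Prior odds = 0.7921/3.1667 = 0.2501, so P(A) = 0.2501/(1+0.2501) ≈ 0.20.

P(A) = 0.20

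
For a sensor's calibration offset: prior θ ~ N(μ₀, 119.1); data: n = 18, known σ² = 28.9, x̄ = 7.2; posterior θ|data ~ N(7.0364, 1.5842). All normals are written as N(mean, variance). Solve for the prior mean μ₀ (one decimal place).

The posterior mean is a precision-weighted average: μ_n = (τ₀μ₀ + τ_data·x̄)/(τ₀+τ_data), with τ₀=1/σ₀² and τ_data=n/σ².
Here τ₀ = 1/119.1 = 0.008396 and τ_data = 18/28.9 = 0.622837, so τ_n = 0.631233.
Rearranging for μ₀: μ₀ = (μ_n·τ_n − τ_data·x̄)/τ₀ = (7.0364·0.631233 − 0.622837·7.2) / 0.008396 = -0.042819/0.008396 ≈ -5.1.

μ₀ = -5.1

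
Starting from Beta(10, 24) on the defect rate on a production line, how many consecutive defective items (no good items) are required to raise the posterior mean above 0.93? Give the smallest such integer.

After k defective items and 0 good items the posterior is Beta(10+k, 24), with mean (10+k)/(10+24+k).
Set (10+k)/(34+k) > 0.93 and solve: k > (0.93·34 − 10)/(1 − 0.93) = 308.857.
The smallest integer exceeding 308.857 is 309.

k = 309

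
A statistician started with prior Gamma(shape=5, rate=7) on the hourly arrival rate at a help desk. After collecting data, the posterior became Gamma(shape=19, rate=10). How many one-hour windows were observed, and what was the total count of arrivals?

n = 3 one-hour windows with total 14 arrivals

Gamma–Poisson conjugacy: posterior shape = α + Σxᵢ, posterior rate = β + n.
Matching: Σxᵢ = 19 − 5 = 14 and n = 10 − 7 = 3.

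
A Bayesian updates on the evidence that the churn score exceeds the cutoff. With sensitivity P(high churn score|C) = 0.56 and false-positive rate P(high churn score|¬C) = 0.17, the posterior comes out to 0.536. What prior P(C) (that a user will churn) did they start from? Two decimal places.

Bayes' rule in odds form gives O(C|E) = O(C)·[P(E|C)/P(E|¬C)], hence O(C) = O(C|E)/LR.
Posterior odds = 0.536/(1−0.536) = 1.1552. LR = 0.56/0.17 = 3.2941.
Prior odds = 1.1552/3.2941 = 0.3507, so P(C) = 0.3507/(1+0.3507) ≈ 0.26.

P(C) = 0.26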